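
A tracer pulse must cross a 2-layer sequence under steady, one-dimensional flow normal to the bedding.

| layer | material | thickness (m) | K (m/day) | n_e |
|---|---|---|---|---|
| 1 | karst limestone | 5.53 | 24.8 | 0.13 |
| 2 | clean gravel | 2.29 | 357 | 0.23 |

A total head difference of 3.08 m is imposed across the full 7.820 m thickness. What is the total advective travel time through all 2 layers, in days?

With flow normal to the layers, continuity requires the same specific discharge q through every layer.
Σ(b_i/K_i) = 5.53/24.8 + 2.29/357 = 0.2294 d.
q = Δh / Σ(b_i/K_i) = 3.08 / 0.2294 = 13.43 m/day.
In each layer the seepage velocity is v_i = q/n_i, so the layer transit time is t_i = b_i·n_i / q:
  layer 1 (karst limestone): t_1 = 5.53 × 0.13 / 13.43 = 0.05354 d
  layer 2 (clean gravel): t_2 = 2.29 × 0.23 / 13.43 = 0.03923 d
Total t = Σ t_i = 0.09277 days.

0.0928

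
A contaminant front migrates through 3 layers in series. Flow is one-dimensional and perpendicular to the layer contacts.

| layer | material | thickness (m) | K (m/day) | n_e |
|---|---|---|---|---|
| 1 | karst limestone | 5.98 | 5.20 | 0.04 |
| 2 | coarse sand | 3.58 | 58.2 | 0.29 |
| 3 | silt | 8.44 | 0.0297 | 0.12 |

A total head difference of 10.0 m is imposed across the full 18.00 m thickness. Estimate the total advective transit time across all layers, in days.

65.4

With flow normal to the layers, continuity requires the same specific discharge q through every layer.
Σ(b_i/K_i) = 5.98/5.20 + 3.58/58.2 + 8.44/0.0297 = 285.4 d.
q = Δh / Σ(b_i/K_i) = 10.0 / 285.4 = 0.03504 m/day.
In each layer the seepage velocity is v_i = q/n_i, so the layer transit time is t_i = b_i·n_i / q:
  layer 1 (karst limestone): t_1 = 5.98 × 0.04 / 0.03504 = 6.826 d
  layer 2 (coarse sand): t_2 = 3.58 × 0.29 / 0.03504 = 29.63 d
  layer 3 (silt): t_3 = 8.44 × 0.12 / 0.03504 = 28.90 d
Total t = Σ t_i = 65.36 days.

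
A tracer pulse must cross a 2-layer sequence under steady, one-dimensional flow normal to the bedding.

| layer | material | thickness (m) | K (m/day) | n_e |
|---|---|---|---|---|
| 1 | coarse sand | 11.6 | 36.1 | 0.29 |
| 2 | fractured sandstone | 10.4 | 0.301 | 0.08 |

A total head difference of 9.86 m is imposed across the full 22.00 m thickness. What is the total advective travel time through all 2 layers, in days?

14.8

With flow normal to the layers, continuity requires the same specific discharge q through every layer.
Σ(b_i/K_i) = 11.6/36.1 + 10.4/0.301 = 34.87 d.
q = Δh / Σ(b_i/K_i) = 9.86 / 34.87 = 0.2827 m/day.
In each layer the seepage velocity is v_i = q/n_i, so the layer transit time is t_i = b_i·n_i / q:
  layer 1 (coarse sand): t_1 = 11.6 × 0.29 / 0.2827 = 11.90 d
  layer 2 (fractured sandstone): t_2 = 10.4 × 0.08 / 0.2827 = 2.943 d
Total t = Σ t_i = 14.84 days.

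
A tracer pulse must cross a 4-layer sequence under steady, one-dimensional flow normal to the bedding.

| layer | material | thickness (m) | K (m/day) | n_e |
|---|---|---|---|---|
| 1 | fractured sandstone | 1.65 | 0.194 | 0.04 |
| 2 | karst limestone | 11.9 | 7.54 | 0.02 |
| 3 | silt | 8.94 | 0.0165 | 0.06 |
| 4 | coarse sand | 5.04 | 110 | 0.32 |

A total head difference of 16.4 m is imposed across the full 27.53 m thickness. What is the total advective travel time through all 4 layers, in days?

82.6

With flow normal to the layers, continuity requires the same specific discharge q through every layer.
Σ(b_i/K_i) = 1.65/0.194 + 11.9/7.54 + 8.94/0.0165 + 5.04/110 = 551.9 d.
q = Δh / Σ(b_i/K_i) = 16.4 / 551.9 = 0.02971 m/day.
In each layer the seepage velocity is v_i = q/n_i, so the layer transit time is t_i = b_i·n_i / q:
  layer 1 (fractured sandstone): t_1 = 1.65 × 0.04 / 0.02971 = 2.221 d
  layer 2 (karst limestone): t_2 = 11.9 × 0.02 / 0.02971 = 8.010 d
  layer 3 (silt): t_3 = 8.94 × 0.06 / 0.02971 = 18.05 d
  layer 4 (coarse sand): t_4 = 5.04 × 0.32 / 0.02971 = 54.28 d
Total t = Σ t_i = 82.56 days.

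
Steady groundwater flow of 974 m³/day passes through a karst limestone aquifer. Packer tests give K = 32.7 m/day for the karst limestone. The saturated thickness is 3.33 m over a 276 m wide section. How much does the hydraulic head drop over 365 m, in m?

Cross-sectional area A = 276 × 3.33 = 919.1 m².
From Q = K·A·i, i = Q / (K·A) = 974 / (32.70 × 919.1) = 0.03241.
Head loss Δh = i · L = 0.03241 × 365 = 11.83 m.

11.8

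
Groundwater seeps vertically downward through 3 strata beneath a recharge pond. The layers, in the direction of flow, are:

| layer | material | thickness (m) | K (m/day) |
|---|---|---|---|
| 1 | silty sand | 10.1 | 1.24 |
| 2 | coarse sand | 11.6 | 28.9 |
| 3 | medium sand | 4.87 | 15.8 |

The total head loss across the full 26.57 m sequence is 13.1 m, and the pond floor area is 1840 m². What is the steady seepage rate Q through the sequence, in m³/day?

2720

Flow is perpendicular to layering, so the layers act in series and the equivalent K is the thickness-weighted harmonic mean.
Total thickness L = 10.1 + 11.6 + 4.87 = 26.57 m.
Σ(b_i/K_i) = 10.1/1.24 + 11.6/28.9 + 4.87/15.8 = 8.855 d.
K_eq = L / Σ(b_i/K_i) = 26.57 / 8.855 = 3.001 m/day.
Q = K_eq · A · (Δh/L) = 3.001 × 1840 × (13.1/26.57) = 2722 m³/day.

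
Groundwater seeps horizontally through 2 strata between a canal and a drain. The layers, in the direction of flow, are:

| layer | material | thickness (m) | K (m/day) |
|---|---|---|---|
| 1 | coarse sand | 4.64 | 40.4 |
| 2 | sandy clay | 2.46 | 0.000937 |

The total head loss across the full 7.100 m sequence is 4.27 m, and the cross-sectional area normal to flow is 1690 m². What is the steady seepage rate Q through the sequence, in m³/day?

2.75

Flow is perpendicular to layering, so the layers act in series and the equivalent K is the thickness-weighted harmonic mean.
Total thickness L = 4.64 + 2.46 = 7.100 m.
Σ(b_i/K_i) = 4.64/40.4 + 2.46/0.000937 = 2626 d.
K_eq = L / Σ(b_i/K_i) = 7.100 / 2626 = 0.002704 m/day.
Q = K_eq · A · (Δh/L) = 0.002704 × 1690 × (4.27/7.100) = 2.749 m³/day.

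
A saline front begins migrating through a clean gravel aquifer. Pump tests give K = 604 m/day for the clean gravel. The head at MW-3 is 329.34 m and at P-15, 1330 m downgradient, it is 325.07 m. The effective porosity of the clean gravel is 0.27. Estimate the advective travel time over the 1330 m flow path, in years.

0.507

Hydraulic gradient i = (329.34 − 325.07) / 1330 = 4.27 / 1330 = 0.003211.
Darcy flux q = K · i = 604.0 × 0.003211 = 1.939 m/day.
Seepage velocity v = q / n_e = 1.939 / 0.27 = 7.182 m/day.
Travel time t = L / v = 1330 / 7.182 = 185.2 days = 0.5070 years.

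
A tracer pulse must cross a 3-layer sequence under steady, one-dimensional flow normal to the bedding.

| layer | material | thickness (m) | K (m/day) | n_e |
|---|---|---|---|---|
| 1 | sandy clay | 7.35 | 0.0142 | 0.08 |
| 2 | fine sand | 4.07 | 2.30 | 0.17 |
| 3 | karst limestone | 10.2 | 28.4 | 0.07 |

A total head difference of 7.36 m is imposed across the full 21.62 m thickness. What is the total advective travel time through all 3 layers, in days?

With flow normal to the layers, continuity requires the same specific discharge q through every layer.
Σ(b_i/K_i) = 7.35/0.0142 + 4.07/2.30 + 10.2/28.4 = 519.7 d.
q = Δh / Σ(b_i/K_i) = 7.36 / 519.7 = 0.01416 m/day.
In each layer the seepage velocity is v_i = q/n_i, so the layer transit time is t_i = b_i·n_i / q:
  layer 1 (sandy clay): t_1 = 7.35 × 0.08 / 0.01416 = 41.52 d
  layer 2 (fine sand): t_2 = 4.07 × 0.17 / 0.01416 = 48.86 d
  layer 3 (karst limestone): t_3 = 10.2 × 0.07 / 0.01416 = 50.42 d
Total t = Σ t_i = 140.8 days.

141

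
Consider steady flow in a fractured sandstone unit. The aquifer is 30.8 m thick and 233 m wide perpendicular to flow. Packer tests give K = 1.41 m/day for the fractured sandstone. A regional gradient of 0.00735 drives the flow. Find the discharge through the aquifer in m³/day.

Cross-sectional area A = 233 × 30.8 = 7176 m².
Hydraulic gradient i = 0.00735.
Darcy's law: Q = K · A · i = 1.410 × 7176 × 0.007350 = 74.37 m³/day.

74.4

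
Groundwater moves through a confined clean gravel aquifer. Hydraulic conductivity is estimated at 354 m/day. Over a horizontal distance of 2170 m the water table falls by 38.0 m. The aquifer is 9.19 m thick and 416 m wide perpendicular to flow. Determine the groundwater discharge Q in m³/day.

Cross-sectional area A = 416 × 9.19 = 3823 m².
Hydraulic gradient i = Δh / L = 38.0 / 2170 = 0.01751.
Darcy's law: Q = K · A · i = 354.0 × 3823 × 0.01751 = 23699 m³/day.

23700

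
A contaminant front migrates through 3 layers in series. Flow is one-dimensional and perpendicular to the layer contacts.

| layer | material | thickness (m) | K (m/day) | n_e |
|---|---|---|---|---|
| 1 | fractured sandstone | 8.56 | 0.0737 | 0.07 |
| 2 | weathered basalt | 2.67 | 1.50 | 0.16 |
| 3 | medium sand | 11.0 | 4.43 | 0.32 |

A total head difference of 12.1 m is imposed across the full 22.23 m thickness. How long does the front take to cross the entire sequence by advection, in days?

45.2

With flow normal to the layers, continuity requires the same specific discharge q through every layer.
Σ(b_i/K_i) = 8.56/0.0737 + 2.67/1.50 + 11.0/4.43 = 120.4 d.
q = Δh / Σ(b_i/K_i) = 12.1 / 120.4 = 0.1005 m/day.
In each layer the seepage velocity is v_i = q/n_i, so the layer transit time is t_i = b_i·n_i / q:
  layer 1 (fractured sandstone): t_1 = 8.56 × 0.07 / 0.1005 = 5.963 d
  layer 2 (weathered basalt): t_2 = 2.67 × 0.16 / 0.1005 = 4.251 d
  layer 3 (medium sand): t_3 = 11.0 × 0.32 / 0.1005 = 35.03 d
Total t = Σ t_i = 45.24 days.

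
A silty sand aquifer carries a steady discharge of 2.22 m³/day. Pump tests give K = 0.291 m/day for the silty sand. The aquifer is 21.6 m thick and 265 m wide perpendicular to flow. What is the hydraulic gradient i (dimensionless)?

Cross-sectional area A = 265 × 21.6 = 5724 m².
From Q = K·A·i, i = Q / (K·A) = 2.22 / (0.2910 × 5724) = 0.001333.

0.00133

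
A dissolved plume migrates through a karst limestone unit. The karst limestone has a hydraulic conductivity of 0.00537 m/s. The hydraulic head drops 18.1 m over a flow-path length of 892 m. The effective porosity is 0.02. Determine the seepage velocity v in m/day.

Convert K: 0.00537 m/s × 86400 = 464.0 m/day.
Hydraulic gradient i = Δh / L = 18.1 / 892 = 0.02029.
Darcy flux q = K · i = 464.0 × 0.02029 = 9.415 m/day.
Seepage velocity v = q / n_e = 9.415 / 0.02 = 470.7 m/day.

471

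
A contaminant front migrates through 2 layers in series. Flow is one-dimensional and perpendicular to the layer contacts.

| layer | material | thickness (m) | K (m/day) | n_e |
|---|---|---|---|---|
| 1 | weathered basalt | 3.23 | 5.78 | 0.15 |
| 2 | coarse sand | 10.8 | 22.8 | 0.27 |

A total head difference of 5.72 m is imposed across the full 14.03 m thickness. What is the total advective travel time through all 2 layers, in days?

0.614

With flow normal to the layers, continuity requires the same specific discharge q through every layer.
Σ(b_i/K_i) = 3.23/5.78 + 10.8/22.8 = 1.033 d.
q = Δh / Σ(b_i/K_i) = 5.72 / 1.033 = 5.540 m/day.
In each layer the seepage velocity is v_i = q/n_i, so the layer transit time is t_i = b_i·n_i / q:
  layer 1 (weathered basalt): t_1 = 3.23 × 0.15 / 5.540 = 0.08746 d
  layer 2 (coarse sand): t_2 = 10.8 × 0.27 / 5.540 = 0.5264 d
Total t = Σ t_i = 0.6138 days.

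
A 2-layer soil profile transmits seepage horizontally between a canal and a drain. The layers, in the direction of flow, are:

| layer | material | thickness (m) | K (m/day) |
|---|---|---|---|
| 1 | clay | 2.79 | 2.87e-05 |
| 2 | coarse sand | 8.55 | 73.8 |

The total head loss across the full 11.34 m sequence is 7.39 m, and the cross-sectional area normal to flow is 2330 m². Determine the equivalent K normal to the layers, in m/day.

Flow is perpendicular to layering, so the layers act in series and the equivalent K is the thickness-weighted harmonic mean.
Total thickness L = 2.79 + 8.55 = 11.34 m.
Σ(b_i/K_i) = 2.79/2.87e-05 + 8.55/73.8 = 97213 d.
K_eq = L / Σ(b_i/K_i) = 11.34 / 97213 = 0.0001167 m/day.

0.000117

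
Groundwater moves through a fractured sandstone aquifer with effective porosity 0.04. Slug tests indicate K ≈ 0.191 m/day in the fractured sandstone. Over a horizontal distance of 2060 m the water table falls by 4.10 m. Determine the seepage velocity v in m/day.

Hydraulic gradient i = Δh / L = 4.10 / 2060 = 0.001990.
Darcy flux q = K · i = 0.1910 × 0.001990 = 0.0003801 m/day.
Seepage velocity v = q / n_e = 0.0003801 / 0.04 = 0.009504 m/day.

0.00950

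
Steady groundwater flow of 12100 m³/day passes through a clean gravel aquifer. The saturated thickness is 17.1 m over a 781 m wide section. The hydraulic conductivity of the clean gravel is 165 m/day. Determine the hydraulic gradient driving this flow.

0.00549

Cross-sectional area A = 781 × 17.1 = 13355 m².
From Q = K·A·i, i = Q / (K·A) = 12100 / (165.0 × 13355) = 0.005491.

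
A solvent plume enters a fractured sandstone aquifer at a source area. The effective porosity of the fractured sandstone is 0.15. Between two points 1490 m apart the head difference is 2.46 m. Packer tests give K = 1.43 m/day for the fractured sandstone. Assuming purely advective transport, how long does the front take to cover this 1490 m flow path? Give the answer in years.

Hydraulic gradient i = Δh / L = 2.46 / 1490 = 0.001651.
Darcy flux q = K · i = 1.430 × 0.001651 = 0.002361 m/day.
Seepage velocity v = q / n_e = 0.002361 / 0.15 = 0.01574 m/day.
Travel time t = L / v = 1490 / 0.01574 = 94666 days = 259.2 years.

259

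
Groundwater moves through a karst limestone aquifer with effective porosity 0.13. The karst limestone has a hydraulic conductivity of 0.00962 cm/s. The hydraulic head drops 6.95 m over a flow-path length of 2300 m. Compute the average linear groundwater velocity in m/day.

Convert K: 0.00962 cm/s × 864 = 8.312 m/day.
Hydraulic gradient i = Δh / L = 6.95 / 2300 = 0.003022.
Darcy flux q = K · i = 8.312 × 0.003022 = 0.02512 m/day.
Seepage velocity v = q / n_e = 0.02512 / 0.13 = 0.1932 m/day.

0.193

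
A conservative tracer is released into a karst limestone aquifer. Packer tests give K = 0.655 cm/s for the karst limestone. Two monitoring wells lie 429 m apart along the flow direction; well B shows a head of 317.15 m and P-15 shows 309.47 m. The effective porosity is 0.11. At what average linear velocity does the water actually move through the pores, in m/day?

Convert K: 0.655 cm/s × 864 = 565.9 m/day.
Hydraulic gradient i = (317.15 − 309.47) / 429 = 7.68 / 429 = 0.01790.
Darcy flux q = K · i = 565.9 × 0.01790 = 10.13 m/day.
Seepage velocity v = q / n_e = 10.13 / 0.11 = 92.10 m/day.

92.1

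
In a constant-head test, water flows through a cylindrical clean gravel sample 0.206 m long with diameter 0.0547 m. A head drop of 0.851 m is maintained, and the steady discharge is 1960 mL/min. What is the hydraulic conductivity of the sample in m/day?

Cross-sectional area A = π·(d/2)² = π × (0.0547/2)² = 0.002350 m².
Convert discharge: 1960 mL/min = 3.267e-05 m³/s.
Darcy's law rearranged: K = Q·L / (A·Δh) = 3.267e-05 × 0.206 / (0.002350 × 0.851) = 0.003365 m/s = 290.7 m/day.

291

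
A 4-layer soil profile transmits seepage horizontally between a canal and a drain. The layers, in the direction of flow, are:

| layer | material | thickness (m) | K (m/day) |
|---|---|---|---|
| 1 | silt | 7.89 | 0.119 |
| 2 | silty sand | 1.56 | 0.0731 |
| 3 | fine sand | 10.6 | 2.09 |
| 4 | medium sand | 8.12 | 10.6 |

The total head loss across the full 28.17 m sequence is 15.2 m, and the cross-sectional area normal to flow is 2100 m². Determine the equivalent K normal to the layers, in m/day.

Flow is perpendicular to layering, so the layers act in series and the equivalent K is the thickness-weighted harmonic mean.
Total thickness L = 7.89 + 1.56 + 10.6 + 8.12 = 28.17 m.
Σ(b_i/K_i) = 7.89/0.119 + 1.56/0.0731 + 10.6/2.09 + 8.12/10.6 = 93.48 d.
K_eq = L / Σ(b_i/K_i) = 28.17 / 93.48 = 0.3013 m/day.

0.301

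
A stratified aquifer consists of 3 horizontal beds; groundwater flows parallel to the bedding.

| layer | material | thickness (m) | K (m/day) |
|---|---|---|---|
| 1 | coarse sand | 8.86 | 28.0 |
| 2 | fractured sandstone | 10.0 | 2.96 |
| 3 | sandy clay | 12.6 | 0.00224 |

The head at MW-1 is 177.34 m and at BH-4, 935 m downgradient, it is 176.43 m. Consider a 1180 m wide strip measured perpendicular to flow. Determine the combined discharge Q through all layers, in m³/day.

319

Flow is parallel to layering, so each bed carries its own Darcy discharge and the transmissivities add.
Σ(K_i·b_i) = 28.0×8.86 + 2.96×10.0 + 0.00224×12.6 = 277.7 m²/day.
Hydraulic gradient i = (177.34 − 176.43) / 935 = 0.91 / 935 = 0.0009733.
Q = Σ(K_i·b_i) · W · i = 277.7 × 1180 × 0.0009733 = 318.9 m³/day.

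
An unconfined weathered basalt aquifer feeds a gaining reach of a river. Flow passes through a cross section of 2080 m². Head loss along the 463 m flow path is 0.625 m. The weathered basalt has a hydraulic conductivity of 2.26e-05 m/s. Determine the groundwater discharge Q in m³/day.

Convert K: 2.26e-05 m/s × 86400 = 1.953 m/day.
Hydraulic gradient i = Δh / L = 0.625 / 463 = 0.001350.
Darcy's law: Q = K · A · i = 1.953 × 2080 × 0.001350 = 5.483 m³/day.

5.48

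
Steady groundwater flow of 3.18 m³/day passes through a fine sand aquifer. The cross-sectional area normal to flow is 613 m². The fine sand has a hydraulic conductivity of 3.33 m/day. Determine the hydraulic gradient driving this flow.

0.00156

From Q = K·A·i, i = Q / (K·A) = 3.18 / (3.330 × 613.0) = 0.001558.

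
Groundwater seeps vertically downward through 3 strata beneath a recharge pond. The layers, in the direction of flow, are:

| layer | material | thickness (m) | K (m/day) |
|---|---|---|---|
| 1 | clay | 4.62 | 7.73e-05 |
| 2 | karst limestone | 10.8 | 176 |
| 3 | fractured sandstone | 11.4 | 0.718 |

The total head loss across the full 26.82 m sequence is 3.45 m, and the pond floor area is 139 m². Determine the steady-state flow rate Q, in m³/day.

Flow is perpendicular to layering, so the layers act in series and the equivalent K is the thickness-weighted harmonic mean.
Total thickness L = 4.62 + 10.8 + 11.4 = 26.82 m.
Σ(b_i/K_i) = 4.62/7.73e-05 + 10.8/176 + 11.4/0.718 = 59783 d.
K_eq = L / Σ(b_i/K_i) = 26.82 / 59783 = 0.0004486 m/day.
Q = K_eq · A · (Δh/L) = 0.0004486 × 139 × (3.45/26.82) = 0.008022 m³/day.

0.00802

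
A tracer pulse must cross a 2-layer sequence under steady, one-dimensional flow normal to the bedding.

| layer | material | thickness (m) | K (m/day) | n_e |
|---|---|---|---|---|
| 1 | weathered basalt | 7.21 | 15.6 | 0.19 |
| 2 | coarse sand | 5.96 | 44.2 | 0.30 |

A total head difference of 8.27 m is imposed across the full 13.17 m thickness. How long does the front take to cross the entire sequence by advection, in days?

With flow normal to the layers, continuity requires the same specific discharge q through every layer.
Σ(b_i/K_i) = 7.21/15.6 + 5.96/44.2 = 0.5970 d.
q = Δh / Σ(b_i/K_i) = 8.27 / 0.5970 = 13.85 m/day.
In each layer the seepage velocity is v_i = q/n_i, so the layer transit time is t_i = b_i·n_i / q:
  layer 1 (weathered basalt): t_1 = 7.21 × 0.19 / 13.85 = 0.09889 d
  layer 2 (coarse sand): t_2 = 5.96 × 0.30 / 13.85 = 0.1291 d
Total t = Σ t_i = 0.2280 days.

0.228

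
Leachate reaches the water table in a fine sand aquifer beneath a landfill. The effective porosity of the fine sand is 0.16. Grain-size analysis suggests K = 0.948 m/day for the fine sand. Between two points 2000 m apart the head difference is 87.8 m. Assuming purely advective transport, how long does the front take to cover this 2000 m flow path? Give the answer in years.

Hydraulic gradient i = Δh / L = 87.8 / 2000 = 0.04390.
Darcy flux q = K · i = 0.9480 × 0.04390 = 0.04162 m/day.
Seepage velocity v = q / n_e = 0.04162 / 0.16 = 0.2601 m/day.
Travel time t = L / v = 2000 / 0.2601 = 7689 days = 21.05 years.

21.1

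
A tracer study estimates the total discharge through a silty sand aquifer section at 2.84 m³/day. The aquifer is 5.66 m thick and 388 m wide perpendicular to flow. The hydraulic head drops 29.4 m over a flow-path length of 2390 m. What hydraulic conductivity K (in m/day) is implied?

Cross-sectional area A = 388 × 5.66 = 2196 m².
Hydraulic gradient i = Δh / L = 29.4 / 2390 = 0.01230.
From Q = K·A·i, K = Q / (A·i) = 2.84 / (2196 × 0.01230) = 0.1051 m/day.

0.105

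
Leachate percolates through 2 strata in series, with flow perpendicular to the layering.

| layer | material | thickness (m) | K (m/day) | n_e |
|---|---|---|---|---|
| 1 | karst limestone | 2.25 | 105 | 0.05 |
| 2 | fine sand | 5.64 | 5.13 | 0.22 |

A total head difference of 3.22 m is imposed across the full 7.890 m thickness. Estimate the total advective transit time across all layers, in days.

0.471

With flow normal to the layers, continuity requires the same specific discharge q through every layer.
Σ(b_i/K_i) = 2.25/105 + 5.64/5.13 = 1.121 d.
q = Δh / Σ(b_i/K_i) = 3.22 / 1.121 = 2.873 m/day.
In each layer the seepage velocity is v_i = q/n_i, so the layer transit time is t_i = b_i·n_i / q:
  layer 1 (karst limestone): t_1 = 2.25 × 0.05 / 2.873 = 0.03916 d
  layer 2 (fine sand): t_2 = 5.64 × 0.22 / 2.873 = 0.4319 d
Total t = Σ t_i = 0.4711 days.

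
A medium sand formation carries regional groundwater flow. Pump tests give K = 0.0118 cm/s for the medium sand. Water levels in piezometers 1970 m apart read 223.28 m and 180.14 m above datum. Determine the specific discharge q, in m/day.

0.223

Convert K: 0.0118 cm/s × 864 = 10.20 m/day.
Hydraulic gradient i = (223.28 − 180.14) / 1970 = 43.14 / 1970 = 0.02190.
Specific discharge q = K · i = 10.20 × 0.02190 = 0.2233 m/day.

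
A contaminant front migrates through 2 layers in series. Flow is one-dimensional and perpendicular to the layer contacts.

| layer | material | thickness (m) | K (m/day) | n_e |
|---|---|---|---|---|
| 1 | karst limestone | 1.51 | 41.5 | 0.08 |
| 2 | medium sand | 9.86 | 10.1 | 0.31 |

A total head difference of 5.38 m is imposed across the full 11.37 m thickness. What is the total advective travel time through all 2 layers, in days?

With flow normal to the layers, continuity requires the same specific discharge q through every layer.
Σ(b_i/K_i) = 1.51/41.5 + 9.86/10.1 = 1.013 d.
q = Δh / Σ(b_i/K_i) = 5.38 / 1.013 = 5.313 m/day.
In each layer the seepage velocity is v_i = q/n_i, so the layer transit time is t_i = b_i·n_i / q:
  layer 1 (karst limestone): t_1 = 1.51 × 0.08 / 5.313 = 0.02274 d
  layer 2 (medium sand): t_2 = 9.86 × 0.31 / 5.313 = 0.5753 d
Total t = Σ t_i = 0.5980 days.

0.598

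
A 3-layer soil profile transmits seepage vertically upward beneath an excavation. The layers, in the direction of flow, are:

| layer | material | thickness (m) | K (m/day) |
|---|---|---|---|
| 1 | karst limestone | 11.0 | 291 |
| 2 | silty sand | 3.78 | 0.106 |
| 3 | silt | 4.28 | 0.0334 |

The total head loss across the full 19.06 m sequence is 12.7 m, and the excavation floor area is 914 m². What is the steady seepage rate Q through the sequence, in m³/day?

70.8

Flow is perpendicular to layering, so the layers act in series and the equivalent K is the thickness-weighted harmonic mean.
Total thickness L = 11.0 + 3.78 + 4.28 = 19.06 m.
Σ(b_i/K_i) = 11.0/291 + 3.78/0.106 + 4.28/0.0334 = 163.8 d.
K_eq = L / Σ(b_i/K_i) = 19.06 / 163.8 = 0.1163 m/day.
Q = K_eq · A · (Δh/L) = 0.1163 × 914 × (12.7/19.06) = 70.85 m³/day.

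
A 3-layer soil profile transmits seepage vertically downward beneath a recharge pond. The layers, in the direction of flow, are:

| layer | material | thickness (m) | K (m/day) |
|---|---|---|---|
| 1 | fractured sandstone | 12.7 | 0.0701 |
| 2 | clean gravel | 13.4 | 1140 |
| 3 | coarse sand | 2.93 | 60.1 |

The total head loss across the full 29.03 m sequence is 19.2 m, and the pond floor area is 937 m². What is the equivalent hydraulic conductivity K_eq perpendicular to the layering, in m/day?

0.160

Flow is perpendicular to layering, so the layers act in series and the equivalent K is the thickness-weighted harmonic mean.
Total thickness L = 12.7 + 13.4 + 2.93 = 29.03 m.
Σ(b_i/K_i) = 12.7/0.0701 + 13.4/1140 + 2.93/60.1 = 181.2 d.
K_eq = L / Σ(b_i/K_i) = 29.03 / 181.2 = 0.1602 m/day.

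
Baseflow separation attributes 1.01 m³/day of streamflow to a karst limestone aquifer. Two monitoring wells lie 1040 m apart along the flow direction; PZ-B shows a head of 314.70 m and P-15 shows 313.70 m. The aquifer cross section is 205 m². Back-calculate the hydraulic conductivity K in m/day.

5.12

Hydraulic gradient i = (314.70 − 313.70) / 1040 = 1 / 1040 = 0.0009615.
From Q = K·A·i, K = Q / (A·i) = 1.01 / (205.0 × 0.0009615) = 5.124 m/day.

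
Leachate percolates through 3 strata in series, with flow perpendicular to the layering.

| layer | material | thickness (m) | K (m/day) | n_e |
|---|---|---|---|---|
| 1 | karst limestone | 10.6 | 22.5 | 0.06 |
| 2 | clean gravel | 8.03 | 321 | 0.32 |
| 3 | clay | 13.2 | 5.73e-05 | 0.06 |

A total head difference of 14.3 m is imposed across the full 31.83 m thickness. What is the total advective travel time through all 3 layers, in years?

176

With flow normal to the layers, continuity requires the same specific discharge q through every layer.
Σ(b_i/K_i) = 10.6/22.5 + 8.03/321 + 13.2/5.73e-05 = 2.304e+05 d.
q = Δh / Σ(b_i/K_i) = 14.3 / 2.304e+05 = 6.207e-05 m/day.
In each layer the seepage velocity is v_i = q/n_i, so the layer transit time is t_i = b_i·n_i / q:
  layer 1 (karst limestone): t_1 = 10.6 × 0.06 / 6.207e-05 = 10246 d
  layer 2 (clean gravel): t_2 = 8.03 × 0.32 / 6.207e-05 = 41395 d
  layer 3 (clay): t_3 = 13.2 × 0.06 / 6.207e-05 = 12759 d
Total t = Σ t_i = 64400 days = 176.3 years.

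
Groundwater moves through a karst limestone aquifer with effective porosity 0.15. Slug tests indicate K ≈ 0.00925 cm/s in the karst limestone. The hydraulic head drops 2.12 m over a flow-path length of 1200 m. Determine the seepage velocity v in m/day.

0.0941

Convert K: 0.00925 cm/s × 864 = 7.992 m/day.
Hydraulic gradient i = Δh / L = 2.12 / 1200 = 0.001767.
Darcy flux q = K · i = 7.992 × 0.001767 = 0.01412 m/day.
Seepage velocity v = q / n_e = 0.01412 / 0.15 = 0.09413 m/day.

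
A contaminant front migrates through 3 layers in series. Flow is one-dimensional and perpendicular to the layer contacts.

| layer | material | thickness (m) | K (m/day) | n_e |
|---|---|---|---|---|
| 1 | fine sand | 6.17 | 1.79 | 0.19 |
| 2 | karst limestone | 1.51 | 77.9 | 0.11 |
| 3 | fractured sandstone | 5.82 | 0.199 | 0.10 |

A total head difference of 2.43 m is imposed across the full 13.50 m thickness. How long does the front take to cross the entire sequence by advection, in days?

With flow normal to the layers, continuity requires the same specific discharge q through every layer.
Σ(b_i/K_i) = 6.17/1.79 + 1.51/77.9 + 5.82/0.199 = 32.71 d.
q = Δh / Σ(b_i/K_i) = 2.43 / 32.71 = 0.07428 m/day.
In each layer the seepage velocity is v_i = q/n_i, so the layer transit time is t_i = b_i·n_i / q:
  layer 1 (fine sand): t_1 = 6.17 × 0.19 / 0.07428 = 15.78 d
  layer 2 (karst limestone): t_2 = 1.51 × 0.11 / 0.07428 = 2.236 d
  layer 3 (fractured sandstone): t_3 = 5.82 × 0.10 / 0.07428 = 7.835 d
Total t = Σ t_i = 25.85 days.

25.9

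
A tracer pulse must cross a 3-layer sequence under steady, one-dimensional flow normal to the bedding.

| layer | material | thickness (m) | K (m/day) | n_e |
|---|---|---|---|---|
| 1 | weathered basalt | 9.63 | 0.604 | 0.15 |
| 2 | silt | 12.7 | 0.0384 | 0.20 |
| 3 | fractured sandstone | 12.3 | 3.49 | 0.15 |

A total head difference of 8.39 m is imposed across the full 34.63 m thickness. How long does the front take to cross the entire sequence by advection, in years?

0.666

With flow normal to the layers, continuity requires the same specific discharge q through every layer.
Σ(b_i/K_i) = 9.63/0.604 + 12.7/0.0384 + 12.3/3.49 = 350.2 d.
q = Δh / Σ(b_i/K_i) = 8.39 / 350.2 = 0.02396 m/day.
In each layer the seepage velocity is v_i = q/n_i, so the layer transit time is t_i = b_i·n_i / q:
  layer 1 (weathered basalt): t_1 = 9.63 × 0.15 / 0.02396 = 60.29 d
  layer 2 (silt): t_2 = 12.7 × 0.20 / 0.02396 = 106.0 d
  layer 3 (fractured sandstone): t_3 = 12.3 × 0.15 / 0.02396 = 77.01 d
Total t = Σ t_i = 243.3 days = 0.6662 years.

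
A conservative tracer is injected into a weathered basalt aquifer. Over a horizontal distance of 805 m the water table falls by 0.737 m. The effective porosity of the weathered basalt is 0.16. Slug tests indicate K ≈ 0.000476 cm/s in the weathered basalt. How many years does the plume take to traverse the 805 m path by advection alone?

937

Convert K: 0.000476 cm/s × 864 = 0.4113 m/day.
Hydraulic gradient i = Δh / L = 0.737 / 805 = 0.0009155.
Darcy flux q = K · i = 0.4113 × 0.0009155 = 0.0003765 m/day.
Seepage velocity v = q / n_e = 0.0003765 / 0.16 = 0.002353 m/day.
Travel time t = L / v = 805 / 0.002353 = 3.421e+05 days = 936.6 years.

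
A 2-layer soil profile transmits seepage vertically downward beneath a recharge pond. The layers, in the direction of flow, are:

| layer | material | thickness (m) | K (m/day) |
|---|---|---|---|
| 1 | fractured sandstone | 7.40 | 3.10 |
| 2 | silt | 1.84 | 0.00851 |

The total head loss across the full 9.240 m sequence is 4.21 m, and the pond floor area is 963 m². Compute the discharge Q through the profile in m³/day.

18.5

Flow is perpendicular to layering, so the layers act in series and the equivalent K is the thickness-weighted harmonic mean.
Total thickness L = 7.40 + 1.84 = 9.240 m.
Σ(b_i/K_i) = 7.40/3.10 + 1.84/0.00851 = 218.6 d.
K_eq = L / Σ(b_i/K_i) = 9.240 / 218.6 = 0.04227 m/day.
Q = K_eq · A · (Δh/L) = 0.04227 × 963 × (4.21/9.240) = 18.55 m³/day.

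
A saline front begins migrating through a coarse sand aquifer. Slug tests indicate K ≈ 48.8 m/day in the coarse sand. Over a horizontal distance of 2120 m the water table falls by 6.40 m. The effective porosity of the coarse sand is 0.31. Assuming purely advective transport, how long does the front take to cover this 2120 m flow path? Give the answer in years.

Hydraulic gradient i = Δh / L = 6.40 / 2120 = 0.003019.
Darcy flux q = K · i = 48.80 × 0.003019 = 0.1473 m/day.
Seepage velocity v = q / n_e = 0.1473 / 0.31 = 0.4752 m/day.
Travel time t = L / v = 2120 / 0.4752 = 4461 days = 12.21 years.

12.2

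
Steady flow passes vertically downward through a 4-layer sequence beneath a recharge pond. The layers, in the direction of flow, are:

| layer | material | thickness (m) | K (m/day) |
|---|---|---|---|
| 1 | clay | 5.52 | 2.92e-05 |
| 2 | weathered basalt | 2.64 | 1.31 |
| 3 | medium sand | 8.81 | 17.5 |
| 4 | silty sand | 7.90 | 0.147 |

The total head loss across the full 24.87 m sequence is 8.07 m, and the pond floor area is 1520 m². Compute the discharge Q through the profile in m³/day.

Flow is perpendicular to layering, so the layers act in series and the equivalent K is the thickness-weighted harmonic mean.
Total thickness L = 5.52 + 2.64 + 8.81 + 7.90 = 24.87 m.
Σ(b_i/K_i) = 5.52/2.92e-05 + 2.64/1.31 + 8.81/17.5 + 7.90/0.147 = 1.891e+05 d.
K_eq = L / Σ(b_i/K_i) = 24.87 / 1.891e+05 = 0.0001315 m/day.
Q = K_eq · A · (Δh/L) = 0.0001315 × 1520 × (8.07/24.87) = 0.06487 m³/day.

0.0649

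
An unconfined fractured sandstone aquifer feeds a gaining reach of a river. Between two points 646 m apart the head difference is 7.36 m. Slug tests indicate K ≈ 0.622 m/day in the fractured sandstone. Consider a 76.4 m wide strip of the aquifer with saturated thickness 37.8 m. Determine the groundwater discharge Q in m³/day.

Cross-sectional area A = 76.4 × 37.8 = 2888 m².
Hydraulic gradient i = Δh / L = 7.36 / 646 = 0.01139.
Darcy's law: Q = K · A · i = 0.6220 × 2888 × 0.01139 = 20.47 m³/day.

20.5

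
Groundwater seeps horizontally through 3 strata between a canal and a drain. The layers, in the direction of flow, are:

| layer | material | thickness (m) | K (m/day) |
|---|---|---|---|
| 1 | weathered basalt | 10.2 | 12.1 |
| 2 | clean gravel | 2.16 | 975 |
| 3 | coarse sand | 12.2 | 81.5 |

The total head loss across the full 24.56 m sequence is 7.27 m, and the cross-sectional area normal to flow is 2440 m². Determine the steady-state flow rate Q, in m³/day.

17800

Flow is perpendicular to layering, so the layers act in series and the equivalent K is the thickness-weighted harmonic mean.
Total thickness L = 10.2 + 2.16 + 12.2 = 24.56 m.
Σ(b_i/K_i) = 10.2/12.1 + 2.16/975 + 12.2/81.5 = 0.9949 d.
K_eq = L / Σ(b_i/K_i) = 24.56 / 0.9949 = 24.69 m/day.
Q = K_eq · A · (Δh/L) = 24.69 × 2440 × (7.27/24.56) = 17830 m³/day.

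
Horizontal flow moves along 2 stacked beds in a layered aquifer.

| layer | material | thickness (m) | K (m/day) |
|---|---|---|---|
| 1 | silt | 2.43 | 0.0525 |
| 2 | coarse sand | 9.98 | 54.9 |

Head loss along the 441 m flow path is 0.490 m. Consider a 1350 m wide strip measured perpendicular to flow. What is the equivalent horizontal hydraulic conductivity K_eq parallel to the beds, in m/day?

Flow is parallel to layering, so each bed carries its own Darcy discharge and the transmissivities add.
Σ(K_i·b_i) = 0.0525×2.43 + 54.9×9.98 = 548.0 m²/day.
Total thickness b = 12.41 m, so K_eq = Σ(K_i·b_i)/b = 44.16 m/day.

44.2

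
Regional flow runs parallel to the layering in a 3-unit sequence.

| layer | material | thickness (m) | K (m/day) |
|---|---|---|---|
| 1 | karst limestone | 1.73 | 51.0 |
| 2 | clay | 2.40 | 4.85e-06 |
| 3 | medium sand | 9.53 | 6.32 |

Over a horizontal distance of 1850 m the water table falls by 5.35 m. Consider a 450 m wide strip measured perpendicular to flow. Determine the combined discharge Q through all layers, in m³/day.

193

Flow is parallel to layering, so each bed carries its own Darcy discharge and the transmissivities add.
Σ(K_i·b_i) = 51.0×1.73 + 4.85e-06×2.40 + 6.32×9.53 = 148.5 m²/day.
Hydraulic gradient i = Δh / L = 5.35 / 1850 = 0.002892.
Q = Σ(K_i·b_i) · W · i = 148.5 × 450 × 0.002892 = 193.2 m³/day.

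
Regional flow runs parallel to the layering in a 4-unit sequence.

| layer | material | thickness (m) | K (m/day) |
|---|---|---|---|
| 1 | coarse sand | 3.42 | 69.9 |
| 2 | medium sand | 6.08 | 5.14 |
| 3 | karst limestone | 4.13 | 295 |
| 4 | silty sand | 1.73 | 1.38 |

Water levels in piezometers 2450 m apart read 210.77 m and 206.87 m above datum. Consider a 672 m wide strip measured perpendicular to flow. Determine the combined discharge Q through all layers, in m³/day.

Flow is parallel to layering, so each bed carries its own Darcy discharge and the transmissivities add.
Σ(K_i·b_i) = 69.9×3.42 + 5.14×6.08 + 295×4.13 + 1.38×1.73 = 1491 m²/day.
Hydraulic gradient i = (210.77 − 206.87) / 2450 = 3.9 / 2450 = 0.001592.
Q = Σ(K_i·b_i) · W · i = 1491 × 672 × 0.001592 = 1595 m³/day.

1590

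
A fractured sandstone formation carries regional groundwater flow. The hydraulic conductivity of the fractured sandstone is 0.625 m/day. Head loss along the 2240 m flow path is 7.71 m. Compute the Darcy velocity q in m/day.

0.00215

Hydraulic gradient i = Δh / L = 7.71 / 2240 = 0.003442.
Specific discharge q = K · i = 0.6250 × 0.003442 = 0.002151 m/day.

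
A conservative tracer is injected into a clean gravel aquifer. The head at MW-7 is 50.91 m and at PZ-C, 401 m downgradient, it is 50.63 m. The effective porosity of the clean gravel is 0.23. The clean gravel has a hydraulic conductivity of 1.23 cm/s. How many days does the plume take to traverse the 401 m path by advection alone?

Convert K: 1.23 cm/s × 864 = 1063 m/day.
Hydraulic gradient i = (50.91 − 50.63) / 401 = 0.28 / 401 = 0.0006983.
Darcy flux q = K · i = 1063 × 0.0006983 = 0.7420 m/day.
Seepage velocity v = q / n_e = 0.7420 / 0.23 = 3.226 m/day.
Travel time t = L / v = 401 / 3.226 = 124.3 days.

124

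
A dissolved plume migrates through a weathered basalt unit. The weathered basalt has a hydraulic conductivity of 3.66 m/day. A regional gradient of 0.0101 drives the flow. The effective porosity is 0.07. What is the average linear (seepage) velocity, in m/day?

Hydraulic gradient i = 0.0101.
Darcy flux q = K · i = 3.660 × 0.01010 = 0.03697 m/day.
Seepage velocity v = q / n_e = 0.03697 / 0.07 = 0.5281 m/day.

0.528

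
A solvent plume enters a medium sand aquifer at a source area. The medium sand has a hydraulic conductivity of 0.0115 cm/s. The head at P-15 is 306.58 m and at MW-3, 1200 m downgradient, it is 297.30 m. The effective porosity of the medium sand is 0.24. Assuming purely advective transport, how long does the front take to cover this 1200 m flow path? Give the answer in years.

Convert K: 0.0115 cm/s × 864 = 9.936 m/day.
Hydraulic gradient i = (306.58 − 297.30) / 1200 = 9.28 / 1200 = 0.007733.
Darcy flux q = K · i = 9.936 × 0.007733 = 0.07684 m/day.
Seepage velocity v = q / n_e = 0.07684 / 0.24 = 0.3202 m/day.
Travel time t = L / v = 1200 / 0.3202 = 3748 days = 10.26 years.

10.3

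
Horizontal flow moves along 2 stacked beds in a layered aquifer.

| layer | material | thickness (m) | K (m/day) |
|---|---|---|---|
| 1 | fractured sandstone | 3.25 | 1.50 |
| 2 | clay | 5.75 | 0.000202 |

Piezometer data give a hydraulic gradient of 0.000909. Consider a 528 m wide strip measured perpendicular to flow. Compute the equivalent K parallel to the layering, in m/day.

0.542

Flow is parallel to layering, so each bed carries its own Darcy discharge and the transmissivities add.
Σ(K_i·b_i) = 1.50×3.25 + 0.000202×5.75 = 4.876 m²/day.
Total thickness b = 9.000 m, so K_eq = Σ(K_i·b_i)/b = 0.5418 m/day.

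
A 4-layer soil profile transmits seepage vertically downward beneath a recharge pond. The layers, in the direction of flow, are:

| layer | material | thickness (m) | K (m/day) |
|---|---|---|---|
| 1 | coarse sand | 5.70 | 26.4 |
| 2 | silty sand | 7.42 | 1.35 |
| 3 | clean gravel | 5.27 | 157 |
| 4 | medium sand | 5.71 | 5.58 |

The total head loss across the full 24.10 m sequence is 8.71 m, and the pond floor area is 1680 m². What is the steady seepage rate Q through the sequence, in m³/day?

Flow is perpendicular to layering, so the layers act in series and the equivalent K is the thickness-weighted harmonic mean.
Total thickness L = 5.70 + 7.42 + 5.27 + 5.71 = 24.10 m.
Σ(b_i/K_i) = 5.70/26.4 + 7.42/1.35 + 5.27/157 + 5.71/5.58 = 6.769 d.
K_eq = L / Σ(b_i/K_i) = 24.10 / 6.769 = 3.560 m/day.
Q = K_eq · A · (Δh/L) = 3.560 × 1680 × (8.71/24.10) = 2162 m³/day.

2160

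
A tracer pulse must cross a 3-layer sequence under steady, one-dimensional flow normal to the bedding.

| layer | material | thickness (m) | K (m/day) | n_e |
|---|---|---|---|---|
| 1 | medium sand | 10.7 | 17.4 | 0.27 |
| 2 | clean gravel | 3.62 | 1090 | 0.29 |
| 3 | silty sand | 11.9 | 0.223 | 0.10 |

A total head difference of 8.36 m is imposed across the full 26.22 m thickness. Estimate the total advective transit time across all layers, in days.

With flow normal to the layers, continuity requires the same specific discharge q through every layer.
Σ(b_i/K_i) = 10.7/17.4 + 3.62/1090 + 11.9/0.223 = 53.98 d.
q = Δh / Σ(b_i/K_i) = 8.36 / 53.98 = 0.1549 m/day.
In each layer the seepage velocity is v_i = q/n_i, so the layer transit time is t_i = b_i·n_i / q:
  layer 1 (medium sand): t_1 = 10.7 × 0.27 / 0.1549 = 18.65 d
  layer 2 (clean gravel): t_2 = 3.62 × 0.29 / 0.1549 = 6.779 d
  layer 3 (silty sand): t_3 = 11.9 × 0.10 / 0.1549 = 7.684 d
Total t = Σ t_i = 33.12 days.

33.1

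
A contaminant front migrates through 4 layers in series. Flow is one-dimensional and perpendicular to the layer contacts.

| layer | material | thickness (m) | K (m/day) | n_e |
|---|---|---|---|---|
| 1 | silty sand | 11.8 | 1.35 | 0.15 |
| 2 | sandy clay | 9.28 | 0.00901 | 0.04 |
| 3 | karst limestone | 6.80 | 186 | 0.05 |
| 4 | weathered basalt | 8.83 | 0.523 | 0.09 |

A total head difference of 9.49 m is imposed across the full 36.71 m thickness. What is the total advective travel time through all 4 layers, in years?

With flow normal to the layers, continuity requires the same specific discharge q through every layer.
Σ(b_i/K_i) = 11.8/1.35 + 9.28/0.00901 + 6.80/186 + 8.83/0.523 = 1056 d.
q = Δh / Σ(b_i/K_i) = 9.49 / 1056 = 0.008990 m/day.
In each layer the seepage velocity is v_i = q/n_i, so the layer transit time is t_i = b_i·n_i / q:
  layer 1 (silty sand): t_1 = 11.8 × 0.15 / 0.008990 = 196.9 d
  layer 2 (sandy clay): t_2 = 9.28 × 0.04 / 0.008990 = 41.29 d
  layer 3 (karst limestone): t_3 = 6.80 × 0.05 / 0.008990 = 37.82 d
  layer 4 (weathered basalt): t_4 = 8.83 × 0.09 / 0.008990 = 88.40 d
Total t = Σ t_i = 364.4 days = 0.9977 years.

0.998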